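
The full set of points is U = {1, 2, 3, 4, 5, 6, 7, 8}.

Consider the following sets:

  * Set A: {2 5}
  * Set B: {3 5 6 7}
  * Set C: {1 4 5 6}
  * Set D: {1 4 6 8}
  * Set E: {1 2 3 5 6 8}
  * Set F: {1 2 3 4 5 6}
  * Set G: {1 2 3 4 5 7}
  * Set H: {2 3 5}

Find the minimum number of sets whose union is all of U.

2

E and G cover everything between them: the union {1, 2, 3, 4, 5, 6, 7, 8} is all of U.
No single set has all 8 points (the largest, E, has 6), so 2 is optimal.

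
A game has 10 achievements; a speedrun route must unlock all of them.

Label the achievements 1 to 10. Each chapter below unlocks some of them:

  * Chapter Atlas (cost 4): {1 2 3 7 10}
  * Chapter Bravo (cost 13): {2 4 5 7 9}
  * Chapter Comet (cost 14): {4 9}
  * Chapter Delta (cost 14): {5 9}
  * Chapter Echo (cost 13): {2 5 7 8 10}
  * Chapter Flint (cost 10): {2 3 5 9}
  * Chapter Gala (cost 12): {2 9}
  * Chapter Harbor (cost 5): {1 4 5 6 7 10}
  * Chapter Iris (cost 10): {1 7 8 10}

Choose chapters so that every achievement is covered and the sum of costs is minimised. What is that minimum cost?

Flint, Harbor, Iris together cover every achievement (Flint ∪ Harbor ∪ Iris = {1, 2, 3, 4, 5, 6, 7, 8, 9, 10}); total cost 10 + 5 + 10 = 25.
The greedy pick Atlas, Harbor, Flint, Iris costs 29; no covering selection beats 25.

25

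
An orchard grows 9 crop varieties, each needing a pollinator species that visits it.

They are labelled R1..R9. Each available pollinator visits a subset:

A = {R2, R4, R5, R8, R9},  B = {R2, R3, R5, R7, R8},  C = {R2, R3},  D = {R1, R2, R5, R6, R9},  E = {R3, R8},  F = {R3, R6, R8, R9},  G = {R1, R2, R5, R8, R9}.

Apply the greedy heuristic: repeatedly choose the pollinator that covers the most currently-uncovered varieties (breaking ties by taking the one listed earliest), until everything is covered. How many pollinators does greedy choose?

Greedy: pick A (covers 5 new) → pick B (covers 2 new) → pick D (covers 2 new). Total picks: 3.

3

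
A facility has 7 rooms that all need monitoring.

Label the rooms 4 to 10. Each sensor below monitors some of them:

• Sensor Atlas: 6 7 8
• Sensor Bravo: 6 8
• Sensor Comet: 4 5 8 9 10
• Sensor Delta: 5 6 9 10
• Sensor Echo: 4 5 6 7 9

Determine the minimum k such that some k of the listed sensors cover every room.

2

Atlas and Comet together: Atlas ∪ Comet = {4, 5, 6, 7, 8, 9, 10} — every room is covered.
No single sensor has all 7 rooms (the largest, Comet, has 5), so 2 is optimal.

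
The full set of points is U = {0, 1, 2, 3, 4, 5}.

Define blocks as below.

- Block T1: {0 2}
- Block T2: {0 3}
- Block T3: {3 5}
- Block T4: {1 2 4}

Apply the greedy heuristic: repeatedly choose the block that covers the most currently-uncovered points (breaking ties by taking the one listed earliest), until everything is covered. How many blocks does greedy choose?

3

Greedy: pick T4 (covers 3 new) → pick T2 (covers 2 new) → pick T3 (covers 1 new). Total picks: 3.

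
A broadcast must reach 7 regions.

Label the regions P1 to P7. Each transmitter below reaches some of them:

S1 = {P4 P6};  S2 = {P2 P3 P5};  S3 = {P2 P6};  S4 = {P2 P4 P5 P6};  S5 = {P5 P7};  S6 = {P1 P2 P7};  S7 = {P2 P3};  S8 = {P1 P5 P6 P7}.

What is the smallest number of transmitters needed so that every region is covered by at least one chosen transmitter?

3

S1 and S2 and S8 together: S1 ∪ S2 ∪ S8 = {P1, P2, P3, P4, P5, P6, P7} — every region is covered.
No 2 of the 8 transmitters cover everything (all 28 combinations miss at least one region), so 3 is optimal.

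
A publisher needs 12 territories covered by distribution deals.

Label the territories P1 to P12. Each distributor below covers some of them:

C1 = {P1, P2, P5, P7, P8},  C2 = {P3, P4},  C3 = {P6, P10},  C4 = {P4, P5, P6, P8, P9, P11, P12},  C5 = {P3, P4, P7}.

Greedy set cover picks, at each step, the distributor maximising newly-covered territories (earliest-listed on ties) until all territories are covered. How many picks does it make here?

4

Greedy: pick C4 (covers 7 new) → pick C1 (covers 3 new) → pick C2 (covers 1 new) → pick C3 (covers 1 new). Total picks: 4.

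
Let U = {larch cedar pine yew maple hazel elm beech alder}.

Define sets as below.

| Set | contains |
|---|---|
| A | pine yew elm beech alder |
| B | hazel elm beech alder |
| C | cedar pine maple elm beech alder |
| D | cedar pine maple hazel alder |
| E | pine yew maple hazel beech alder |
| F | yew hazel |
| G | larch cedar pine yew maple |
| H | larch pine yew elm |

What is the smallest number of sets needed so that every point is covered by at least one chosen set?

2

B and G cover everything between them: the union {larch, cedar, pine, yew, maple, hazel, elm, beech, alder} is all of U.
No single set has all 9 points (the largest, C, has 6), so 2 is optimal.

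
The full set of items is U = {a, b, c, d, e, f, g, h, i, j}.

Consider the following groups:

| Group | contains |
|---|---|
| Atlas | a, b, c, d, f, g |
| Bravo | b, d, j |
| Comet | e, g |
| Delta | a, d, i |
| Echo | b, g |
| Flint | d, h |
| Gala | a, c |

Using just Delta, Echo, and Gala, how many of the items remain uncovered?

4

Union of Delta, Echo, Gala = {a, b, c, d, g, i}.
Not covered: e, f, h, j — 4 items.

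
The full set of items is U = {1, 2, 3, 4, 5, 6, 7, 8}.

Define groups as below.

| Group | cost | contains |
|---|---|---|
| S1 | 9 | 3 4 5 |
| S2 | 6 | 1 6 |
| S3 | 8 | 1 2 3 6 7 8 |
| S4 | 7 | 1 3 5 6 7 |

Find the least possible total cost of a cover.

17

S1, S3 together cover every item (S1 ∪ S3 = {1, 2, 3, 4, 5, 6, 7, 8}); total cost 9 + 8 = 17.
No covering selection has total cost below 17.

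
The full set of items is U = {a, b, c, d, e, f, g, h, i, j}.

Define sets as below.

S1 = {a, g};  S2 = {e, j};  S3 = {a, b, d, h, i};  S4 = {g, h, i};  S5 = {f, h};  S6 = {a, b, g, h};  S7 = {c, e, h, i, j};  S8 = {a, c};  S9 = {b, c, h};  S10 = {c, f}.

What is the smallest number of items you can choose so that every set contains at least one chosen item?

4

Take T = {a, e, f, h}. Each listed set contains at least one of these, so T is a hitting set of size 4.
No choice of 3 items meets every set, so 4 is the minimum.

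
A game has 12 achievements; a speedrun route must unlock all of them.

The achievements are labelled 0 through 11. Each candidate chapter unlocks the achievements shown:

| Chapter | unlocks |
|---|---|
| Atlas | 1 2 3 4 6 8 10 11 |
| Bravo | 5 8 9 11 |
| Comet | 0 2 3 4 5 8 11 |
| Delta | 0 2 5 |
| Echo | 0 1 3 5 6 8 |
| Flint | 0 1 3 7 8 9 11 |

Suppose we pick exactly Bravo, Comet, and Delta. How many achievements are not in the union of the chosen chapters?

4

Union of Bravo, Comet, Delta = {0, 2, 3, 4, 5, 8, 9, 11}.
Not covered: 1, 6, 7, 10 — 4 achievements.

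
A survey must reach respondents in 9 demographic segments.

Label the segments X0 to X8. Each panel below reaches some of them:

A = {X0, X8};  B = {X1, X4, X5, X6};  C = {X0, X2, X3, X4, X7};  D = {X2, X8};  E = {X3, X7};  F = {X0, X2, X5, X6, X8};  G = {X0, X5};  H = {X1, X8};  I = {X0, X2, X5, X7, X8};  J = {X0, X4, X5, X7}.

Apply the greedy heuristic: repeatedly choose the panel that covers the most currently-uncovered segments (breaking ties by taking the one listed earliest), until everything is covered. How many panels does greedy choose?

Greedy: pick C (covers 5 new) → pick B (covers 3 new) → pick A (covers 1 new). Total picks: 3.

3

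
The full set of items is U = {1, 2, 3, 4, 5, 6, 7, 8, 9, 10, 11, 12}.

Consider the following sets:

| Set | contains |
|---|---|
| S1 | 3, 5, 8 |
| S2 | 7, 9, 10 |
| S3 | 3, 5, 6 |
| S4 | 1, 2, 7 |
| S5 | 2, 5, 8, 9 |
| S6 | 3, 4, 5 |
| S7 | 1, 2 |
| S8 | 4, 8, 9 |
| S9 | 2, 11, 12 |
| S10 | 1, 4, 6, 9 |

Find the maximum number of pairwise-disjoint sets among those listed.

S1, S2, S7 are pairwise disjoint (S1={3,5,8}; S2={7,9,10}; S7={1,2}).
Every remaining set overlaps one of these, and no 4 of the listed sets are pairwise disjoint, so 3 is the maximum.

3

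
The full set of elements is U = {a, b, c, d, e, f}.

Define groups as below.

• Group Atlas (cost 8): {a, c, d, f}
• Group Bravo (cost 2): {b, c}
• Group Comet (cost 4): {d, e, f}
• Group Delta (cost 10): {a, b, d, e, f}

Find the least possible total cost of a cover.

Bravo, Delta together cover every element (Bravo ∪ Delta = {a, b, c, d, e, f}); total cost 2 + 10 = 12.
The greedy pick Bravo, Comet, Atlas costs 14; no covering selection beats 12.

12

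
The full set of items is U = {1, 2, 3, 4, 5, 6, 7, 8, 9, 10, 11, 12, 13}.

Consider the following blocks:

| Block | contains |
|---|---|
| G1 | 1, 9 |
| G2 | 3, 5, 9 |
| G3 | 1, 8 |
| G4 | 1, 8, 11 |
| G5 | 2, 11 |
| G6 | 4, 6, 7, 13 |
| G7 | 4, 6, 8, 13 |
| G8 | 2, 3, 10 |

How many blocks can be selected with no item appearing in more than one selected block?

4

G2, G3, G5, G6 are pairwise disjoint (G2={3,5,9}; G3={1,8}; G5={2,11}; G6={4,6,7,13}).
Every remaining block overlaps one of these, and no 5 of the listed blocks are pairwise disjoint, so 4 is the maximum.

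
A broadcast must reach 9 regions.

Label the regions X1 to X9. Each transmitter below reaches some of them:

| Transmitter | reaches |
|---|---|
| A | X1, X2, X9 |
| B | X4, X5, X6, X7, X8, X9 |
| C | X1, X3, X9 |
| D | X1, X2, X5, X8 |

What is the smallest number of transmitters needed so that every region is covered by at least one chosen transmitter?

A and B and C together: A ∪ B ∪ C = {X1, X2, X3, X4, X5, X6, X7, X8, X9} — every region is covered.
Only C contains X3, so C is forced; the remaining 6 regions need at least 2 more transmitters (each remaining transmitter adds at most 5) — so at least 3 transmitters are needed, and 3 is optimal.

3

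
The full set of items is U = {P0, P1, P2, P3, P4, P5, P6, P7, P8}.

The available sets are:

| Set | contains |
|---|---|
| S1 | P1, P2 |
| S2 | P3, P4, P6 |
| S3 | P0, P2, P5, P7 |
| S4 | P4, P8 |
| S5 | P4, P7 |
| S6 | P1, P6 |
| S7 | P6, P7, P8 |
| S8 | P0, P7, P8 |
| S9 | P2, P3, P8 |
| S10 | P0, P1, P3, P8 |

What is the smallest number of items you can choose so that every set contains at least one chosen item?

The 4 items {P2, P4, P6, P8} hit every set.
No choice of 3 items meets every set, so 4 is the minimum.

4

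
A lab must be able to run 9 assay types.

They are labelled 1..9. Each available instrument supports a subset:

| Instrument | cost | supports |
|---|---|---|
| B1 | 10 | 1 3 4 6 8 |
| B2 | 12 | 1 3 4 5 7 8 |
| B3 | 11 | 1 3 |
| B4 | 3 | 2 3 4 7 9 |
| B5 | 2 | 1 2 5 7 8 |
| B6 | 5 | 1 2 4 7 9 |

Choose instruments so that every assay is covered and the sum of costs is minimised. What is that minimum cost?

B1, B4, B5 together cover every assay (B1 ∪ B4 ∪ B5 = {1, 2, 3, 4, 5, 6, 7, 8, 9}); total cost 10 + 3 + 2 = 15.
No covering selection has total cost below 15.

15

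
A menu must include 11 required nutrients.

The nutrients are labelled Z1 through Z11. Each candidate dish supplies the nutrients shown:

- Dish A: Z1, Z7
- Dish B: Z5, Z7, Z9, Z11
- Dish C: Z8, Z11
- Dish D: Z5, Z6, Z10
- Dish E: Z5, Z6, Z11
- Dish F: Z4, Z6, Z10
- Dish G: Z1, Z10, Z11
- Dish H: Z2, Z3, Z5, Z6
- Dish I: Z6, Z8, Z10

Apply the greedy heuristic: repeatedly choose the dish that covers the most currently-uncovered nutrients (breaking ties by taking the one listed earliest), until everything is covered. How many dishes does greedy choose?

Greedy: pick B (covers 4 new) → pick F (covers 3 new) → pick H (covers 2 new) → pick A (covers 1 new) → pick C (covers 1 new). Total picks: 5.

5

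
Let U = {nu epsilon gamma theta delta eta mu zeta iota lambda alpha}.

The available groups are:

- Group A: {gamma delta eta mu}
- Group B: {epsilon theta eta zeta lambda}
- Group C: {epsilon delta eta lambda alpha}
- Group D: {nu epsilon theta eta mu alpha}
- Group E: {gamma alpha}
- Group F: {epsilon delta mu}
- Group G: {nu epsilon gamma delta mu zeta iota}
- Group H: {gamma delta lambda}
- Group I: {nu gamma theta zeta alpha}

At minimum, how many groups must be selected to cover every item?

Take {B, C, G}. Their union is {nu, epsilon, gamma, theta, delta, eta, mu, zeta, iota, lambda, alpha}, which is all 11 items.
Only G contains iota, so G is forced; the remaining 4 items need at least 2 more groups (each remaining group adds at most 3) — so at least 3 groups are needed, and 3 is optimal.

3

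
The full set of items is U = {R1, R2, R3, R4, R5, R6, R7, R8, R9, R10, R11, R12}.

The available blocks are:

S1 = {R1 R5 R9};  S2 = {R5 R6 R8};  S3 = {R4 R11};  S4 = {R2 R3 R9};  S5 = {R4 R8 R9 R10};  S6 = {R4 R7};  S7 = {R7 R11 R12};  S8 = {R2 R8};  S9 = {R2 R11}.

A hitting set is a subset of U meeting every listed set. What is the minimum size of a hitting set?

H = {R4, R8, R9, R11} meets every block (each contains at least one member of H), and |H| = 4.
No choice of 3 items meets every block, so 4 is the minimum.

4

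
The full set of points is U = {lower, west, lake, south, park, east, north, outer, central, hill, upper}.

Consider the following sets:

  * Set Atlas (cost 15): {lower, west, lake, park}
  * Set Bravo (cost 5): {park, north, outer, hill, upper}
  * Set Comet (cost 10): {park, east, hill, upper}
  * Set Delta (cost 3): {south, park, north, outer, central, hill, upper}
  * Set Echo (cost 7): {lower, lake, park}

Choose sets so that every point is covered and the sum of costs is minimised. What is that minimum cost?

Atlas, Comet, Delta together cover every point (Atlas ∪ Comet ∪ Delta = {lower, west, lake, south, park, east, north, outer, central, hill, upper}); total cost 15 + 10 + 3 = 28.
The greedy pick Delta, Echo, Comet, Atlas costs 35; no covering selection beats 28.

28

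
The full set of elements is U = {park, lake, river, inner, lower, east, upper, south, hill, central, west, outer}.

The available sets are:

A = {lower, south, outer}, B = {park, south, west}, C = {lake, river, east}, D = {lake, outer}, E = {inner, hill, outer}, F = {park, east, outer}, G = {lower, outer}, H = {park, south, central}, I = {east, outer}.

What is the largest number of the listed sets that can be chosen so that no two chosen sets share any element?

B, C, E are pairwise disjoint (B={park,south,west}; C={lake,river,east}; E={inner,hill,outer}).
Every remaining set overlaps one of these, and no 4 of the listed sets are pairwise disjoint, so 3 is the maximum.

3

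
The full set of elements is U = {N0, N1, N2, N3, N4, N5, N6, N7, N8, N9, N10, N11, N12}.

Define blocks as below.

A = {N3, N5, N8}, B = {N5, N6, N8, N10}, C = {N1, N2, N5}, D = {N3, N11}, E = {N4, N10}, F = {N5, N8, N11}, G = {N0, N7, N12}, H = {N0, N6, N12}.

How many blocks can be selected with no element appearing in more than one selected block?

C, D, E, G are pairwise disjoint (C={N1,N2,N5}; D={N3,N11}; E={N4,N10}; G={N0,N7,N12}).
Every remaining block overlaps one of these, and no 5 of the listed blocks are pairwise disjoint, so 4 is the maximum.

4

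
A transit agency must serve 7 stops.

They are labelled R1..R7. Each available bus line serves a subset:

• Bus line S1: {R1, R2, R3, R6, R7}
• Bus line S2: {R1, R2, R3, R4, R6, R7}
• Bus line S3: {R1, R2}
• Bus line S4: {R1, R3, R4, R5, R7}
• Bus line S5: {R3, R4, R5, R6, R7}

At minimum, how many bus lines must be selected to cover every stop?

S2 and S5 together: S2 ∪ S5 = {R1, R2, R3, R4, R5, R6, R7} — every stop is covered.
No single bus line has all 7 stops (the largest, S2, has 6), so 2 is optimal.

2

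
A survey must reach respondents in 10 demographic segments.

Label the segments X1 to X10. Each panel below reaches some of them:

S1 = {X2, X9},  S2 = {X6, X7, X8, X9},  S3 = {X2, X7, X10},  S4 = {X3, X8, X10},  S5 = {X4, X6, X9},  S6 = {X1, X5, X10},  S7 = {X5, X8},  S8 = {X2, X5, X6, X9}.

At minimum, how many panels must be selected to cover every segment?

4

Take {S3, S4, S5, S6}. Their union is {X1, X2, X3, X4, X5, X6, X7, X8, X9, X10}, which is all 10 segments.
Only S5 contains X4, so S5 is forced; the remaining 7 segments need at least 3 more panels (each remaining panel adds at most 3) — so at least 4 panels are needed, and 4 is optimal.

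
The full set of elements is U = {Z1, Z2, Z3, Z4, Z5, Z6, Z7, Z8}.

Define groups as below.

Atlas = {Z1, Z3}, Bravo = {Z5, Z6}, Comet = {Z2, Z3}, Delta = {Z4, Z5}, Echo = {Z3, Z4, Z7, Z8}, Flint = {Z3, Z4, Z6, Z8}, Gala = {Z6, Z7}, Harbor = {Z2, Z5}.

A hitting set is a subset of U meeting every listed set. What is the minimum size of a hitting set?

Take H = {Z3, Z5, Z6}. Each listed group contains at least one of these, so H is a hitting set of size 3.
The groups Atlas, Delta, Gala are pairwise disjoint, so any hitting set needs a separate element for each — at least 3. Hence 3 is optimal.

3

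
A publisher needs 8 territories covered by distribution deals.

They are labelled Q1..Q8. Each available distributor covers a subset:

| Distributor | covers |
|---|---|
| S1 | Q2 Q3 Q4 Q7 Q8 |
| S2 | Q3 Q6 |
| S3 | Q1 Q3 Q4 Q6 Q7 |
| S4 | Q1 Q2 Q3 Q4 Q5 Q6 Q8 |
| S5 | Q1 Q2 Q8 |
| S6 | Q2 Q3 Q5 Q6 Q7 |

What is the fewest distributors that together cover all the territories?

S1 and S4 together: S1 ∪ S4 = {Q1, Q2, Q3, Q4, Q5, Q6, Q7, Q8} — every territory is covered.
No single distributor has all 8 territories (the largest, S4, has 7), so 2 is optimal.

2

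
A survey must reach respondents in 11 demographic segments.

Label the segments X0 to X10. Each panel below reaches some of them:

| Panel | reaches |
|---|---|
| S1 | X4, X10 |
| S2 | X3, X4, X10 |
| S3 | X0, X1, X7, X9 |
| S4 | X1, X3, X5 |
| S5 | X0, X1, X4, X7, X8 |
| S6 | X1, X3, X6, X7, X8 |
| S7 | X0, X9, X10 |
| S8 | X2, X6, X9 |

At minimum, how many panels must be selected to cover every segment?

4

Take {S1, S4, S5, S8}. Their union is {X0, X1, X2, X3, X4, X5, X6, X7, X8, X9, X10}, which is all 11 segments.
No 3 of the 8 panels cover everything (all 56 combinations miss at least one segment), so 4 is optimal.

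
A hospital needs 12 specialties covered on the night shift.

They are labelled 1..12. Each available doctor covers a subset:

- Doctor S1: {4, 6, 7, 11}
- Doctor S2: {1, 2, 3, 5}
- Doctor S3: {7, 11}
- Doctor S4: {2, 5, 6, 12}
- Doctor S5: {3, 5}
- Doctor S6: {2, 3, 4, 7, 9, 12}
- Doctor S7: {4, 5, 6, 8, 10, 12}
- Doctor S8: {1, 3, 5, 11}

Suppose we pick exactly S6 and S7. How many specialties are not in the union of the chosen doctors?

2

Union of S6, S7 = {2, 3, 4, 5, 6, 7, 8, 9, 10, 12}.
Not covered: 1, 11 — 2 specialties.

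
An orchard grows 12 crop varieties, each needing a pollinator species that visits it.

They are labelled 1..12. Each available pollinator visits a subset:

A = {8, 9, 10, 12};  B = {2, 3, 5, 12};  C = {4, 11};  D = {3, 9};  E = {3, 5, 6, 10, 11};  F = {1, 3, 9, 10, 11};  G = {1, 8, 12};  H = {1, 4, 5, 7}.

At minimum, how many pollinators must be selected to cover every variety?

4

Take {A, B, E, H}. Their union is {1, 2, 3, 4, 5, 6, 7, 8, 9, 10, 11, 12}, which is all 12 varieties.
Only E contains 6, so E is forced; the remaining 7 varieties need at least 3 more pollinators (each remaining pollinator adds at most 3) — so at least 4 pollinators are needed, and 4 is optimal.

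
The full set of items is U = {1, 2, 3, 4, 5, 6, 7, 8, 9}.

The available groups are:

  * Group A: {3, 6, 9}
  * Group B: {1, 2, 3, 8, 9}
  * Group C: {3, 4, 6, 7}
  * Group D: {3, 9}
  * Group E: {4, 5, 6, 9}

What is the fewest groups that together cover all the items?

Take {B, C, E}. Their union is {1, 2, 3, 4, 5, 6, 7, 8, 9}, which is all 9 items.
Only B contains 1, so B is forced; the remaining 4 items need at least 2 more groups (each remaining group adds at most 3) — so at least 3 groups are needed, and 3 is optimal.

3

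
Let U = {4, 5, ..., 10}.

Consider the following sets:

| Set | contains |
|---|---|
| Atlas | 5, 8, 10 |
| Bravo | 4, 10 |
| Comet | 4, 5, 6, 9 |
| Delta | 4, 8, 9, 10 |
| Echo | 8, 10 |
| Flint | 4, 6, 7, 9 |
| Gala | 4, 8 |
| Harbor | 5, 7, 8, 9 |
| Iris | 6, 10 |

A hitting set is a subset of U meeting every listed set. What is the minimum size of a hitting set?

Take H = {4, 6, 8}. Each listed set contains at least one of these, so H is a hitting set of size 3.
No choice of 2 points meets every set, so 3 is the minimum.

3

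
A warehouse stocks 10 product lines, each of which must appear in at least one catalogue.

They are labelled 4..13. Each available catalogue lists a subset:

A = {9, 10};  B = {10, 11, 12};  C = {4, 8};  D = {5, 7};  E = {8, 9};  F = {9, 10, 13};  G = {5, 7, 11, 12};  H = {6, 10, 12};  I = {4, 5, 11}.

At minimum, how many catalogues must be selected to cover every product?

4

C and F and G and H together: C ∪ F ∪ G ∪ H = {4, 5, 6, 7, 8, 9, 10, 11, 12, 13} — every product is covered.
Only H contains 6, so H is forced; the remaining 7 products need at least 3 more catalogues (each remaining catalogue adds at most 3) — so at least 4 catalogues are needed, and 4 is optimal.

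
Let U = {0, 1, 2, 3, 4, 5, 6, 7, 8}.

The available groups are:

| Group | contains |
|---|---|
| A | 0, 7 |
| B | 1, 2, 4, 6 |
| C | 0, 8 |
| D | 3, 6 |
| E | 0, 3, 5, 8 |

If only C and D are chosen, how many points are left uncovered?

Union of C, D = {0, 3, 6, 8}.
Not covered: 1, 2, 4, 5, 7 — 5 points.

5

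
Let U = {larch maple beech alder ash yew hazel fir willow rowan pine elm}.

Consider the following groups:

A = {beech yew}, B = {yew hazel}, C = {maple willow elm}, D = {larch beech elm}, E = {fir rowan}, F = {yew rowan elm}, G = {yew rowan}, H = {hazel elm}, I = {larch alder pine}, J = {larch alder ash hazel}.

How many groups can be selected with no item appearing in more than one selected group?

B, C, E, I are pairwise disjoint (B={yew,hazel}; C={maple,willow,elm}; E={fir,rowan}; I={larch,alder,pine}).
Every remaining group overlaps one of these, and no 5 of the listed groups are pairwise disjoint, so 4 is the maximum.

4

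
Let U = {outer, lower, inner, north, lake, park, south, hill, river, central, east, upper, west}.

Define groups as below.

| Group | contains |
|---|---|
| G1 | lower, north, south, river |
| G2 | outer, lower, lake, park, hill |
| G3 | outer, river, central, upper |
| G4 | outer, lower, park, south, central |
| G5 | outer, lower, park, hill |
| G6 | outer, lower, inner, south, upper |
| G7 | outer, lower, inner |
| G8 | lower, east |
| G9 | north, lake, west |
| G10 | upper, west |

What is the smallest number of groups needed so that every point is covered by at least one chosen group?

5

Take {G2, G3, G6, G8, G9}. Their union is {outer, lower, inner, north, lake, park, south, hill, river, central, east, upper, west}, which is all 13 points.
No 4 of the 10 groups cover everything (all 210 combinations miss at least one point), so 5 is optimal.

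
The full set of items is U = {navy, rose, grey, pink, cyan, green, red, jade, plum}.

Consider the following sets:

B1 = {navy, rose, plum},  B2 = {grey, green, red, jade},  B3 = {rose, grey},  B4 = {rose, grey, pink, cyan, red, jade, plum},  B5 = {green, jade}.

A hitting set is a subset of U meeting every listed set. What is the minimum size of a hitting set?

H = {rose, green} meets every set (each contains at least one member of H), and |H| = 2.
The sets B1, B5 are pairwise disjoint, so any hitting set needs a separate item for each — at least 2. Hence 2 is optimal.

2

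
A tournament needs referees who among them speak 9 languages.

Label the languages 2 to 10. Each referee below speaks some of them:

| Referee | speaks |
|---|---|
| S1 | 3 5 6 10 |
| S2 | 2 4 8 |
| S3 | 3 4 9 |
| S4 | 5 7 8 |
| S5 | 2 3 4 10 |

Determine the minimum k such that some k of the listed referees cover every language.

S1 and S3 and S4 and S5 together: S1 ∪ S3 ∪ S4 ∪ S5 = {2, 3, 4, 5, 6, 7, 8, 9, 10} — every language is covered.
No 3 of the 5 referees cover everything (all 10 combinations miss at least one language), so 4 is optimal.

4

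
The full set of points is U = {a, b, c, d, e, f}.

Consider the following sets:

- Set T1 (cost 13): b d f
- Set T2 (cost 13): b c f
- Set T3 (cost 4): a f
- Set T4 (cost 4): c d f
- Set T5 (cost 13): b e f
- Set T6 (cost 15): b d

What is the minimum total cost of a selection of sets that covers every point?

T3, T4, T5 together cover every point (T3 ∪ T4 ∪ T5 = {a, b, c, d, e, f}); total cost 4 + 4 + 13 = 21.
No covering selection has total cost below 21.

21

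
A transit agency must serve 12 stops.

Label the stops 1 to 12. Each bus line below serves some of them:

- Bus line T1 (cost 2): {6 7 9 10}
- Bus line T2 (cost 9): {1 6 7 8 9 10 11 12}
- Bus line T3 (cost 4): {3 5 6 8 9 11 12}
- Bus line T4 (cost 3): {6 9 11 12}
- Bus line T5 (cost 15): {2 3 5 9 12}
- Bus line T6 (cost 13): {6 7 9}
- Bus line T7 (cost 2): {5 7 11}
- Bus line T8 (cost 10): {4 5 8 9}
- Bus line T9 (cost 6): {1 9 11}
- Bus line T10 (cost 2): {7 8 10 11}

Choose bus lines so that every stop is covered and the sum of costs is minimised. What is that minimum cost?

33

T1, T5, T8, T9 together cover every stop (T1 ∪ T5 ∪ T8 ∪ T9 = {1, 2, 3, 4, 5, 6, 7, 8, 9, 10, 11, 12}); total cost 2 + 15 + 10 + 6 = 33.
The greedy pick T1, T3, T9, T8, T5 costs 37; no covering selection beats 33.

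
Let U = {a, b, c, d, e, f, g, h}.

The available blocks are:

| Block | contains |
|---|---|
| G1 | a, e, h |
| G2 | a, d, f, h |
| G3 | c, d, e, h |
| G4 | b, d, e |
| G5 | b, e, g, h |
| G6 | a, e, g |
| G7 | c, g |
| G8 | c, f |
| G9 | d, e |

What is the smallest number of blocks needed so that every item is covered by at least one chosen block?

3

G2, G5, and G8 cover everything between them: the union {a, b, c, d, e, f, g, h} is all of U.
No 2 of the 9 blocks cover everything (all 36 combinations miss at least one item), so 3 is optimal.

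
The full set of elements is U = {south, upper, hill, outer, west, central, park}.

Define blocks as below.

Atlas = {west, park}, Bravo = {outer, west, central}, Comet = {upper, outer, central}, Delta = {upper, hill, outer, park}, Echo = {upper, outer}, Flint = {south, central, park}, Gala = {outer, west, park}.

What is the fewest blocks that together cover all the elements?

3

Take {Atlas, Delta, Flint}. Their union is {south, upper, hill, outer, west, central, park}, which is all 7 elements.
Only Flint contains south, so Flint is forced; the remaining 4 elements need at least 2 more blocks (each remaining block adds at most 3) — so at least 3 blocks are needed, and 3 is optimal.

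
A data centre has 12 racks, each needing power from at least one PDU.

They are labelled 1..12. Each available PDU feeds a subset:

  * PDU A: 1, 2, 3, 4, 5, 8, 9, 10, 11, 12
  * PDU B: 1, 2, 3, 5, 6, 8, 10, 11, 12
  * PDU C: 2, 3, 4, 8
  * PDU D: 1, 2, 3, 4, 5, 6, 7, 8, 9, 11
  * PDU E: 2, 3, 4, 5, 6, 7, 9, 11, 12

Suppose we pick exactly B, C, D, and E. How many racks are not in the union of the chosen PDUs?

Union of B, C, D, E = {1, 2, 3, 4, 5, 6, 7, 8, 9, 10, 11, 12} — that's every rack, so 0 are uncovered.

0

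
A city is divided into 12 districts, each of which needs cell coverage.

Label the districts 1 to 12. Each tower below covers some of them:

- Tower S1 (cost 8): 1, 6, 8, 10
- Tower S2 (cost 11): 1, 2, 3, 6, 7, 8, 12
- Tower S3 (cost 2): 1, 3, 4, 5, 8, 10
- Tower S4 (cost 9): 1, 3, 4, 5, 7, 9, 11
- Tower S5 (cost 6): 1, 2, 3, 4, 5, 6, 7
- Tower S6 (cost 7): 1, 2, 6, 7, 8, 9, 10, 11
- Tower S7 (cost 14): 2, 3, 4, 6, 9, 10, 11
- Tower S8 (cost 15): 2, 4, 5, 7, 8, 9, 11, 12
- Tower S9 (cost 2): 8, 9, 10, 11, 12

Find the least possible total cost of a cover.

8

S5, S9 together cover every district (S5 ∪ S9 = {1, 2, 3, 4, 5, 6, 7, 8, 9, 10, 11, 12}); total cost 6 + 2 = 8.
The greedy pick S3, S9, S5 costs 10; no covering selection beats 8.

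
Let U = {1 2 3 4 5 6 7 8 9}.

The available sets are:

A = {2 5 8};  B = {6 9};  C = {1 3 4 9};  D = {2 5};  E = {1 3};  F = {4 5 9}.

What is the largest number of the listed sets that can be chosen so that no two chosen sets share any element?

A, B, E are pairwise disjoint (A={2,5,8}; B={6,9}; E={1,3}).
Every remaining set overlaps one of these, and no 4 of the listed sets are pairwise disjoint, so 3 is the maximum.

3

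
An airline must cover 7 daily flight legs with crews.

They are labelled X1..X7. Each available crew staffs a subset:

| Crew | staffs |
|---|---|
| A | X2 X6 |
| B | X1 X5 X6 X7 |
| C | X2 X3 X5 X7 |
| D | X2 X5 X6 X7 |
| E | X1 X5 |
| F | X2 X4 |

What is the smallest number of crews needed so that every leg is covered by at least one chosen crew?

B and C and F together: B ∪ C ∪ F = {X1, X2, X3, X4, X5, X6, X7} — every leg is covered.
Only C contains X3, so C is forced; the remaining 3 legs need at least 2 more crews (each remaining crew adds at most 2) — so at least 3 crews are needed, and 3 is optimal.

3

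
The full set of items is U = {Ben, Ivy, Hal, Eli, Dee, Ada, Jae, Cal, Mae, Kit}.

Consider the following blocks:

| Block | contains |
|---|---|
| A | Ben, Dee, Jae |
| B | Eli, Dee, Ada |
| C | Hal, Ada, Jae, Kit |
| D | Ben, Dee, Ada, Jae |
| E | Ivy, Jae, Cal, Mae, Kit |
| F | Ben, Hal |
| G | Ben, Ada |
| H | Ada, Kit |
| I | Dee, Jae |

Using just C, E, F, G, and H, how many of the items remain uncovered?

2

Union of C, E, F, G, H = {Ben, Ivy, Hal, Ada, Jae, Cal, Mae, Kit}.
Not covered: Eli, Dee — 2 items.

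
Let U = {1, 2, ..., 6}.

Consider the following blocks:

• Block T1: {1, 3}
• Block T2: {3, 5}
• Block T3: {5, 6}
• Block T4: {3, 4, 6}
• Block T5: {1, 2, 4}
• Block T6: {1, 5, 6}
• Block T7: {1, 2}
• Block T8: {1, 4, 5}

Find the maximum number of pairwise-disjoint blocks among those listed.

T2, T7 are pairwise disjoint (T2={3,5}; T7={1,2}).
Every remaining block overlaps one of these, and no 3 of the listed blocks are pairwise disjoint, so 2 is the maximum.

2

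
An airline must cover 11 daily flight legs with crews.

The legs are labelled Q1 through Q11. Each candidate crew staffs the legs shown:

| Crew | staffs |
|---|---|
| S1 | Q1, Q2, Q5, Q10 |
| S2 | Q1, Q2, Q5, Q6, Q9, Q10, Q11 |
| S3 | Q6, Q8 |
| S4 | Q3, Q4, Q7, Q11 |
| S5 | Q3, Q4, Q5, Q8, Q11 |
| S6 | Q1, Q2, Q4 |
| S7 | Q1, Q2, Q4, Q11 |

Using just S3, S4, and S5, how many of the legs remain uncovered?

Union of S3, S4, S5 = {Q3, Q4, Q5, Q6, Q7, Q8, Q11}.
Not covered: Q1, Q2, Q9, Q10 — 4 legs.

4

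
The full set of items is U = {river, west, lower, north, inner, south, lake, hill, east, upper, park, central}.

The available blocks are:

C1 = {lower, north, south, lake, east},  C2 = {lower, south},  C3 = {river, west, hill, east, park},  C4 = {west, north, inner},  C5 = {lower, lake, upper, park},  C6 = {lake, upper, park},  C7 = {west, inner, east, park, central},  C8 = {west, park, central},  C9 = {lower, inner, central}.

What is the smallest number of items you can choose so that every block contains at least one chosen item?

Take H = {west, lower, lake}. Each listed block contains at least one of these, so H is a hitting set of size 3.
The blocks C2, C4, C6 are pairwise disjoint, so any hitting set needs a separate item for each — at least 3. Hence 3 is optimal.

3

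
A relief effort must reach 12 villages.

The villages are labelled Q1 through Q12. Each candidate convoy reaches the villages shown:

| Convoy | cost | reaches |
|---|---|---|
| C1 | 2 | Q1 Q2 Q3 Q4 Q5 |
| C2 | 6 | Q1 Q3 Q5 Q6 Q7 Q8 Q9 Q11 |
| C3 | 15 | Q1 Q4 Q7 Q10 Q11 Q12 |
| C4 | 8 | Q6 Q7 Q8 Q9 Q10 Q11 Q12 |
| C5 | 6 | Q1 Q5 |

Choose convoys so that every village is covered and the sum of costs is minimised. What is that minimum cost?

10

C1, C4 together cover every village (C1 ∪ C4 = {Q1, Q2, Q3, Q4, Q5, Q6, Q7, Q8, Q9, Q10, Q11, Q12}); total cost 2 + 8 = 10.
No covering selection has total cost below 10.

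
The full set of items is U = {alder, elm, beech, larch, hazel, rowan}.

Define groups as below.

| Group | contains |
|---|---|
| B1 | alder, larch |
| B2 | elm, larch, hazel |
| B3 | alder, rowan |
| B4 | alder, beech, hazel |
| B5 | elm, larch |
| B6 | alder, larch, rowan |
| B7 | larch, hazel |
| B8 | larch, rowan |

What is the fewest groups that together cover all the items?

3

B2 and B4 and B6 together: B2 ∪ B4 ∪ B6 = {alder, elm, beech, larch, hazel, rowan} — every item is covered.
Only B4 contains beech, so B4 is forced; the remaining 3 items need at least 2 more groups (each remaining group adds at most 2) — so at least 3 groups are needed, and 3 is optimal.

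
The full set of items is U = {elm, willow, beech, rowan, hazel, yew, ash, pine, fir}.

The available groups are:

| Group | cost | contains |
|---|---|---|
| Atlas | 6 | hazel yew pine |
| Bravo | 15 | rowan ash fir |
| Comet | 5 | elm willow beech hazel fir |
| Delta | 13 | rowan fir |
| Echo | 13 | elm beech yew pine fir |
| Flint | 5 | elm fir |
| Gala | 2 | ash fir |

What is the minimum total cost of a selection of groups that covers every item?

Atlas, Bravo, Comet together cover every item (Atlas ∪ Bravo ∪ Comet = {elm, willow, beech, rowan, hazel, yew, ash, pine, fir}); total cost 6 + 15 + 5 = 26.
No covering selection has total cost below 26.

26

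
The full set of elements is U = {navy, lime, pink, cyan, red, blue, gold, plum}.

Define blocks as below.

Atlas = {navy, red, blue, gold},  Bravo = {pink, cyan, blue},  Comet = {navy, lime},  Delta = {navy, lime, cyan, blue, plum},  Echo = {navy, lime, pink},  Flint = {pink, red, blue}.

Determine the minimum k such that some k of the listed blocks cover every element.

3

Take {Atlas, Delta, Flint}. Their union is {navy, lime, pink, cyan, red, blue, gold, plum}, which is all 8 elements.
Only Atlas contains gold, so Atlas is forced; the remaining 4 elements need at least 2 more blocks (each remaining block adds at most 3) — so at least 3 blocks are needed, and 3 is optimal.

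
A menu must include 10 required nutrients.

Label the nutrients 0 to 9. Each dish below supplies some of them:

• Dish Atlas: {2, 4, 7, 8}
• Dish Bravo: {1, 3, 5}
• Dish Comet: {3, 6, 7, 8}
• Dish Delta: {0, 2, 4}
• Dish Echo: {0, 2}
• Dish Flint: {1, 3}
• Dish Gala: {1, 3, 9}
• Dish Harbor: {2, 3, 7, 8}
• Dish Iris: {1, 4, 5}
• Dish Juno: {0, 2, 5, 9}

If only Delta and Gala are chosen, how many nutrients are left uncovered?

4

Union of Delta, Gala = {0, 1, 2, 3, 4, 9}.
Not covered: 5, 6, 7, 8 — 4 nutrients.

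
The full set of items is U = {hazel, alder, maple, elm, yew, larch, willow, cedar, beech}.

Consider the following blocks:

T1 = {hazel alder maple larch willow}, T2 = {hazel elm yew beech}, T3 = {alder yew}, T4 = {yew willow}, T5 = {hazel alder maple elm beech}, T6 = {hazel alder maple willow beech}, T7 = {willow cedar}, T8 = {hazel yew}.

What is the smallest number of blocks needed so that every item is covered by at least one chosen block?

3

T1, T2, and T7 cover everything between them: the union {hazel, alder, maple, elm, yew, larch, willow, cedar, beech} is all of U.
Only T1 contains larch, so T1 is forced; the remaining 4 items need at least 2 more blocks (each remaining block adds at most 3) — so at least 3 blocks are needed, and 3 is optimal.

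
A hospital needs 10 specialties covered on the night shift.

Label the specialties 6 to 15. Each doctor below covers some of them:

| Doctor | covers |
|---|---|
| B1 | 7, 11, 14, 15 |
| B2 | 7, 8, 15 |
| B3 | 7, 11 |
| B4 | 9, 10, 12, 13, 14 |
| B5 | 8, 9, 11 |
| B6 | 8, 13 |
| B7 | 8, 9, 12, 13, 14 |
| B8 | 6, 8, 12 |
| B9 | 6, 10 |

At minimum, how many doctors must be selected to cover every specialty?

B1 and B4 and B8 together: B1 ∪ B4 ∪ B8 = {6, 7, 8, 9, 10, 11, 12, 13, 14, 15} — every specialty is covered.
No 2 of the 9 doctors cover everything (all 36 combinations miss at least one specialty), so 3 is optimal.

3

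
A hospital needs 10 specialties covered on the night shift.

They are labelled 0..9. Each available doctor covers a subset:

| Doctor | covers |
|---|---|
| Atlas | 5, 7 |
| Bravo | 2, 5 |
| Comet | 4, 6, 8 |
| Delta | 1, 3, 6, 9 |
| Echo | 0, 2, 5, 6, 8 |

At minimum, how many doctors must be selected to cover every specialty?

4

Atlas and Comet and Delta and Echo together: Atlas ∪ Comet ∪ Delta ∪ Echo = {0, 1, 2, 3, 4, 5, 6, 7, 8, 9} — every specialty is covered.
Only Comet contains 4, so Comet is forced; the remaining 7 specialties need at least 3 more doctors (each remaining doctor adds at most 3) — so at least 4 doctors are needed, and 4 is optimal.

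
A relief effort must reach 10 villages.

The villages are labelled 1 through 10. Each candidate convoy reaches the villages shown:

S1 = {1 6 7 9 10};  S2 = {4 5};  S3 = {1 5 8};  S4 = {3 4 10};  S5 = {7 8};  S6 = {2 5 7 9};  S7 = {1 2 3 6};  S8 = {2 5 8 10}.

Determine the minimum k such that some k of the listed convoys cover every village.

3

S1 and S4 and S8 together: S1 ∪ S4 ∪ S8 = {1, 2, 3, 4, 5, 6, 7, 8, 9, 10} — every village is covered.
No 2 of the 8 convoys cover everything (all 28 combinations miss at least one village), so 3 is optimal.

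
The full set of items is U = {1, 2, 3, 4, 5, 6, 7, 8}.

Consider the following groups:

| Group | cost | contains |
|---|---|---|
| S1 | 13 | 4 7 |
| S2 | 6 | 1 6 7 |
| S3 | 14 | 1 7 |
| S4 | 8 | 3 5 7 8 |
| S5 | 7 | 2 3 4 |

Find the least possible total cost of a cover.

21

S2, S4, S5 together cover every item (S2 ∪ S4 ∪ S5 = {1, 2, 3, 4, 5, 6, 7, 8}); total cost 6 + 8 + 7 = 21.
No covering selection has total cost below 21.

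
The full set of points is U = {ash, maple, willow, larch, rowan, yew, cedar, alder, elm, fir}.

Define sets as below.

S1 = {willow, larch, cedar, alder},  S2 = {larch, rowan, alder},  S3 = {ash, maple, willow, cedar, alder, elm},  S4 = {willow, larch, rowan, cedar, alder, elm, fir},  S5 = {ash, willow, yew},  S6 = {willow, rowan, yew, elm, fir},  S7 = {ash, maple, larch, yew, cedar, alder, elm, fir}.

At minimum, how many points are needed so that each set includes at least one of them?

2

Take H = {willow, larch}. Each listed set contains at least one of these, so H is a hitting set of size 2.
The sets S2, S5 are pairwise disjoint, so any hitting set needs a separate point for each — at least 2. Hence 2 is optimal.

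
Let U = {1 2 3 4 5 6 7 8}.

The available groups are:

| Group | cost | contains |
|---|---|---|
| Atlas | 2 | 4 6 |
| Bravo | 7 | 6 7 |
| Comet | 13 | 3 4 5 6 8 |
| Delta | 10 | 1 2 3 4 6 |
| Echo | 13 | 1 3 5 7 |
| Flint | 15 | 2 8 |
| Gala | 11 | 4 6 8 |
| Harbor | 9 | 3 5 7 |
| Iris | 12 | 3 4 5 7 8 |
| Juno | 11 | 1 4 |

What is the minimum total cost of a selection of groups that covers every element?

22

Delta, Iris together cover every element (Delta ∪ Iris = {1, 2, 3, 4, 5, 6, 7, 8}); total cost 10 + 12 = 22.
The greedy pick Atlas, Harbor, Delta, Gala costs 32; no covering selection beats 22.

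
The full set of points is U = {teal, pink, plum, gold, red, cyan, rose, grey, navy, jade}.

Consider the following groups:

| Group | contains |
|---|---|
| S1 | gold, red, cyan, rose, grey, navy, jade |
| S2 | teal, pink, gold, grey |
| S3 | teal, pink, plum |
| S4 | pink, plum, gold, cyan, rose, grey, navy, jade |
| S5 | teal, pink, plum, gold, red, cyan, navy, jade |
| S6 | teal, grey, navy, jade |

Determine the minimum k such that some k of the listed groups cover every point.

S4 and S5 cover everything between them: the union {teal, pink, plum, gold, red, cyan, rose, grey, navy, jade} is all of U.
No single group has all 10 points (the largest, S4, has 8), so 2 is optimal.

2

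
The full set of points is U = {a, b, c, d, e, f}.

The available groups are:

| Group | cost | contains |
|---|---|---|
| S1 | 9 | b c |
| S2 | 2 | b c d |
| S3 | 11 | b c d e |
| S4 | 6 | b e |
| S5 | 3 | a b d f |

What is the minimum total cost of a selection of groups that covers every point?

S2, S4, S5 together cover every point (S2 ∪ S4 ∪ S5 = {a, b, c, d, e, f}); total cost 2 + 6 + 3 = 11.
No covering selection has total cost below 11.

11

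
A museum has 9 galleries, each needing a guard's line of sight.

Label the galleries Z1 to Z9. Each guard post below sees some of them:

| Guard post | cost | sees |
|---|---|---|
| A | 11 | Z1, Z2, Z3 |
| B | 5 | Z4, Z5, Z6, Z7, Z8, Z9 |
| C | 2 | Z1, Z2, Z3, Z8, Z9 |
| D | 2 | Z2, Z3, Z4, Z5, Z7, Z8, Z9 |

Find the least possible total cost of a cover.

7

B, C together cover every gallery (B ∪ C = {Z1, Z2, Z3, Z4, Z5, Z6, Z7, Z8, Z9}); total cost 5 + 2 = 7.
The greedy pick D, C, B costs 9; no covering selection beats 7.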